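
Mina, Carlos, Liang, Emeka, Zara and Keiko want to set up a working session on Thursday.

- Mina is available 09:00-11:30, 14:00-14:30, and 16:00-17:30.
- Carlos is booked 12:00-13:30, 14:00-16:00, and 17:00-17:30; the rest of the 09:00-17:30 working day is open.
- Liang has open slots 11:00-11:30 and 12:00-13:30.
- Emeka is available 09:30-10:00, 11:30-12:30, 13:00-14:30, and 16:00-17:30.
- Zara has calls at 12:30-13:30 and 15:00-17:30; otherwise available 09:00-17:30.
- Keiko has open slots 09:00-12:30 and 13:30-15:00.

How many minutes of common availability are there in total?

0 minutes

Carlos free within 09:00–17:30: 09:00–12:00, 13:30–14:00, 16:00–17:00.
Zara free within 09:00–17:30: 09:00–12:30, 13:30–15:00.
Mina ∩ Carlos: 09:00–11:30, 16:00–17:00.
Mina ∩ Carlos ∩ Liang: 11:00–11:30.
Mina ∩ Carlos ∩ Liang ∩ Emeka: (none).
Mina ∩ Carlos ∩ Liang ∩ Emeka ∩ Zara: (none).
Mina ∩ Carlos ∩ Liang ∩ Emeka ∩ Zara ∩ Keiko: (none).
Total common minutes: 0.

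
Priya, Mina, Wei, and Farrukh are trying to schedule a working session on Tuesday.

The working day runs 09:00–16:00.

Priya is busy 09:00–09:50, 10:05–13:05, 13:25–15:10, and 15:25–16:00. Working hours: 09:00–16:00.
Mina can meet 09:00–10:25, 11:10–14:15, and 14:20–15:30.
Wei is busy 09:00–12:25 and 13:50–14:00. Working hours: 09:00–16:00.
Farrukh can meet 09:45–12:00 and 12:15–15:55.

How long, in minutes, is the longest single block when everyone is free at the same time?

20 minutes

Priya free within 09:00–16:00: 09:50–10:05, 13:05–13:25, 15:10–15:25.
Wei free within 09:00–16:00: 12:25–13:50, 14:00–16:00.
Priya ∩ Mina: 09:50–10:05, 13:05–13:25, 15:10–15:25.
Priya ∩ Mina ∩ Wei: 13:05–13:25, 15:10–15:25.
Priya ∩ Mina ∩ Wei ∩ Farrukh: 13:05–13:25, 15:10–15:25.
Common window lengths: 20, 15 min; longest is 20.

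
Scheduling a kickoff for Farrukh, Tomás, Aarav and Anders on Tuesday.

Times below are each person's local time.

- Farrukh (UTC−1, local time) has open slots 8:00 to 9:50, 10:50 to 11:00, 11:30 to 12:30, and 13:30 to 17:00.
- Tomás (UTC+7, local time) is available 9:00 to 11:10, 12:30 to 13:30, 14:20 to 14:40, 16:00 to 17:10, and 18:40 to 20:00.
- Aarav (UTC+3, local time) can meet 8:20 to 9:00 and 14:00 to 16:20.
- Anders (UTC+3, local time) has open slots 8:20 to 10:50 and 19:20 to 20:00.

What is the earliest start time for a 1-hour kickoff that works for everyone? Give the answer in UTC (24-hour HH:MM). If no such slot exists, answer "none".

Farrukh → UTC: 09:00–10:50, 11:50–12:00, 12:30–13:30, 14:30–18:00.
Tomás → UTC: 02:00–04:10, 05:30–06:30, 07:20–07:40, 09:00–10:10, 11:40–13:00.
Aarav → UTC: 05:20–06:00, 11:00–13:20.
Anders → UTC: 05:20–07:50, 16:20–17:00.
Farrukh ∩ Tomás: 09:00–10:10, 11:50–12:00, 12:30–13:00.
Farrukh ∩ Tomás ∩ Aarav: 11:50–12:00, 12:30–13:00.
Farrukh ∩ Tomás ∩ Aarav ∩ Anders: (none).
Windows ≥ 60 min: (none).

none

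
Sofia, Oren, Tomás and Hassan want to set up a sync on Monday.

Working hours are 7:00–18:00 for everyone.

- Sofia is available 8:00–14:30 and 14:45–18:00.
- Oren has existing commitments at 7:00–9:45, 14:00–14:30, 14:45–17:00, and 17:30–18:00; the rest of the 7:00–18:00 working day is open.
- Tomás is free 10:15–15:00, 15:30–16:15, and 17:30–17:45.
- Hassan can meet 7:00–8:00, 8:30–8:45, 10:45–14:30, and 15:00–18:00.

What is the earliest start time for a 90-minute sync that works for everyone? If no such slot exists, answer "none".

10:45

Oren free within 07:00–18:00: 09:45–14:00, 14:30–14:45, 17:00–17:30.
Sofia ∩ Oren: 09:45–14:00, 17:00–17:30.
Sofia ∩ Oren ∩ Tomás: 10:15–14:00.
Sofia ∩ Oren ∩ Tomás ∩ Hassan: 10:45–14:00.
Windows ≥ 90 min: 10:45–14:00.
Earliest such window starts at 10:45.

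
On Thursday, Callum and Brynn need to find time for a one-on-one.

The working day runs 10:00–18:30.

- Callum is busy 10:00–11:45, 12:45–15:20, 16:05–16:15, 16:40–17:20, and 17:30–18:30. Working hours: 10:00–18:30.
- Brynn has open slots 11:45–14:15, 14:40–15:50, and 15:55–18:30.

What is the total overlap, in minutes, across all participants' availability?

Callum free within 10:00–18:30: 11:45–12:45, 15:20–16:05, 16:15–16:40, 17:20–17:30.
Callum ∩ Brynn: 11:45–12:45, 15:20–15:50, 15:55–16:05, 16:15–16:40, 17:20–17:30.
Total common minutes: 60 + 30 + 10 + 25 + 10 = 135.

135 minutes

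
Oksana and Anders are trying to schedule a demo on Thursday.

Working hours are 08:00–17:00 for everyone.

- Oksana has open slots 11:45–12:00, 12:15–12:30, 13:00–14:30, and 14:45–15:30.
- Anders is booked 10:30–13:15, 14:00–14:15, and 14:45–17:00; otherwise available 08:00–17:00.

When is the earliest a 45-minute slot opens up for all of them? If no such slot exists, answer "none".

Anders free within 08:00–17:00: 08:00–10:30, 13:15–14:00, 14:15–14:45.
Oksana ∩ Anders: 13:15–14:00, 14:15–14:30.
Windows ≥ 45 min: 13:15–14:00.
Earliest such window starts at 13:15.

13:15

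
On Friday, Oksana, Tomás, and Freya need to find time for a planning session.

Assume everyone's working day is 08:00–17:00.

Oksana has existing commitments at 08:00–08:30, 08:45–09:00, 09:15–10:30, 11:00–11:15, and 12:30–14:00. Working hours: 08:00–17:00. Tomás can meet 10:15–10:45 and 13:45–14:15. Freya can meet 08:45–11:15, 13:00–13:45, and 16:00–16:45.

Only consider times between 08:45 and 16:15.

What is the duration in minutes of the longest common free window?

Oksana free within 08:00–17:00: 08:30–08:45, 09:00–09:15, 10:30–11:00, 11:15–12:30, 14:00–17:00.
Oksana ∩ Tomás: 10:30–10:45, 14:00–14:15.
Oksana ∩ Tomás ∩ Freya: 10:30–10:45.
Restricted to 08:45–16:15: 10:30–10:45.
Single common window of 15 minutes.

15 minutes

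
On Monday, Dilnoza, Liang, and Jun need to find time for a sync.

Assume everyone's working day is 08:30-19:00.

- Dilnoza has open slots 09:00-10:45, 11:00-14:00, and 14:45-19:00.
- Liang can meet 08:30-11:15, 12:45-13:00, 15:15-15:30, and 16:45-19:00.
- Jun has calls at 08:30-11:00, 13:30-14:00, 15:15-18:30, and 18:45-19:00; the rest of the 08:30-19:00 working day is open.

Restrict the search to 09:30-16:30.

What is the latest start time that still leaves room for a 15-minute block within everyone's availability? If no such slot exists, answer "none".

12:45

Jun free within 08:30–19:00: 11:00–13:30, 14:00–15:15, 18:30–18:45.
Dilnoza ∩ Liang: 09:00–10:45, 11:00–11:15, 12:45–13:00, 15:15–15:30, 16:45–19:00.
Dilnoza ∩ Liang ∩ Jun: 11:00–11:15, 12:45–13:00, 18:30–18:45.
Restricted to 09:30–16:30: 11:00–11:15, 12:45–13:00.
Windows ≥ 15 min: 11:00–11:15, 12:45–13:00.
Latest start in the last window 12:45–13:00 is 13:00 − 15 min = 12:45.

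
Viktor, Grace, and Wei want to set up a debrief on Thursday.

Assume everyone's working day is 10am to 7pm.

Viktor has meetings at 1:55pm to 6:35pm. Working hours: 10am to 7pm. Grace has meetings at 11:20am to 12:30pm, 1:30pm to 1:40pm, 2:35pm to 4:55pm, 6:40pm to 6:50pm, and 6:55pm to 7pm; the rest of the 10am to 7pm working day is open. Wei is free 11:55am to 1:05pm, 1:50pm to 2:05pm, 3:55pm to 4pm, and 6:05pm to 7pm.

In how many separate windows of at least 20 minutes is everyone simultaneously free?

1

Viktor free within 10:00–19:00: 10:00–13:55, 18:35–19:00.
Grace free within 10:00–19:00: 10:00–11:20, 12:30–13:30, 13:40–14:35, 16:55–18:40, 18:50–18:55.
Viktor ∩ Grace: 10:00–11:20, 12:30–13:30, 13:40–13:55, 18:35–18:40, 18:50–18:55.
Viktor ∩ Grace ∩ Wei: 12:30–13:05, 13:50–13:55, 18:35–18:40, 18:50–18:55.
Windows ≥ 20 min: 12:30–13:05.
That's 1 window.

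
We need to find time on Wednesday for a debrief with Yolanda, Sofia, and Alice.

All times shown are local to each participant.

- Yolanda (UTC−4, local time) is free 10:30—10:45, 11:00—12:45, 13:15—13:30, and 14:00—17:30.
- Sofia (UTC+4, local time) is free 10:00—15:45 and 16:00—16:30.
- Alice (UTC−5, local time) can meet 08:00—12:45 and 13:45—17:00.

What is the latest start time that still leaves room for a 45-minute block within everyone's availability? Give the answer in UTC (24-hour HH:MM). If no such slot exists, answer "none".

none

Yolanda → UTC: 14:30–14:45, 15:00–16:45, 17:15–17:30, 18:00–21:30.
Sofia → UTC: 06:00–11:45, 12:00–12:30.
Alice → UTC: 13:00–17:45, 18:45–22:00.
Yolanda ∩ Sofia: (none).
Yolanda ∩ Sofia ∩ Alice: (none).
Windows ≥ 45 min: (none).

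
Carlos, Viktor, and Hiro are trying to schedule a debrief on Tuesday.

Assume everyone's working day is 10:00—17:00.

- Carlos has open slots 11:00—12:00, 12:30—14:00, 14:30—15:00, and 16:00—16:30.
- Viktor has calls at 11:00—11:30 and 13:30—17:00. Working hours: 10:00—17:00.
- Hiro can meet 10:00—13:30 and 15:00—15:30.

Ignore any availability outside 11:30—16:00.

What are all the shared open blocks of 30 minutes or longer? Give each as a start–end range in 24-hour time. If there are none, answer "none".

11:30–12:00, 12:30–13:30

Viktor free within 10:00–17:00: 10:00–11:00, 11:30–13:30.
Carlos ∩ Viktor: 11:30–12:00, 12:30–13:30.
Carlos ∩ Viktor ∩ Hiro: 11:30–12:00, 12:30–13:30.
Restricted to 11:30–16:00: 11:30–12:00, 12:30–13:30.
Windows ≥ 30 min: 11:30–12:00, 12:30–13:30.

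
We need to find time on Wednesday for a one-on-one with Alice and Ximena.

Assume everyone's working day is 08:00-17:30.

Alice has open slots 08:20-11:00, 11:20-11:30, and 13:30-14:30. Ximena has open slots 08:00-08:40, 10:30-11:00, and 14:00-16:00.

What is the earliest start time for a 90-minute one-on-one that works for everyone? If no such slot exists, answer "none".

Alice ∩ Ximena: 08:20–08:40, 10:30–11:00, 14:00–14:30.
Windows ≥ 90 min: (none).

none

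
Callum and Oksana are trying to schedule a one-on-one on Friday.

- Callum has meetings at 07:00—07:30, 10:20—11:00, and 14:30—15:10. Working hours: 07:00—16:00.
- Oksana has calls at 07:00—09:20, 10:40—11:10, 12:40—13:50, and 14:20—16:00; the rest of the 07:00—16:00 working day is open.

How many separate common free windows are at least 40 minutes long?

Callum free within 07:00–16:00: 07:30–10:20, 11:00–14:30, 15:10–16:00.
Oksana free within 07:00–16:00: 09:20–10:40, 11:10–12:40, 13:50–14:20.
Callum ∩ Oksana: 09:20–10:20, 11:10–12:40, 13:50–14:20.
Windows ≥ 40 min: 09:20–10:20, 11:10–12:40.
That's 2 windows.

2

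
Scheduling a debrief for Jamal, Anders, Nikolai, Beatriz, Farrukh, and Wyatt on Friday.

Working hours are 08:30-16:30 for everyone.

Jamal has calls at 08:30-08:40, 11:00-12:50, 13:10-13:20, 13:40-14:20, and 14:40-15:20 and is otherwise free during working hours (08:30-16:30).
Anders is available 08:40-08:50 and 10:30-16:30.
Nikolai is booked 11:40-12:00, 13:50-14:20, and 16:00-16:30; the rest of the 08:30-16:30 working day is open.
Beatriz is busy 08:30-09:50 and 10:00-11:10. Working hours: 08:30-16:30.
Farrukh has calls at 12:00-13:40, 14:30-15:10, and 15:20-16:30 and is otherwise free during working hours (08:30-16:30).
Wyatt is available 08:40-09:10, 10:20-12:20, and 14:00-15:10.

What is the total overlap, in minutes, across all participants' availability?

10 minutes

Jamal free within 08:30–16:30: 08:40–11:00, 12:50–13:10, 13:20–13:40, 14:20–14:40, 15:20–16:30.
Nikolai free within 08:30–16:30: 08:30–11:40, 12:00–13:50, 14:20–16:00.
Beatriz free within 08:30–16:30: 09:50–10:00, 11:10–16:30.
Farrukh free within 08:30–16:30: 08:30–12:00, 13:40–14:30, 15:10–15:20.
Jamal ∩ Anders: 08:40–08:50, 10:30–11:00, 12:50–13:10, 13:20–13:40, 14:20–14:40, 15:20–16:30.
Jamal ∩ Anders ∩ Nikolai: 08:40–08:50, 10:30–11:00, 12:50–13:10, 13:20–13:40, 14:20–14:40, 15:20–16:00.
Jamal ∩ Anders ∩ Nikolai ∩ Beatriz: 12:50–13:10, 13:20–13:40, 14:20–14:40, 15:20–16:00.
Jamal ∩ Anders ∩ Nikolai ∩ Beatriz ∩ Farrukh: 14:20–14:30.
Jamal ∩ Anders ∩ Nikolai ∩ Beatriz ∩ Farrukh ∩ Wyatt: 14:20–14:30.
Total common minutes: 10.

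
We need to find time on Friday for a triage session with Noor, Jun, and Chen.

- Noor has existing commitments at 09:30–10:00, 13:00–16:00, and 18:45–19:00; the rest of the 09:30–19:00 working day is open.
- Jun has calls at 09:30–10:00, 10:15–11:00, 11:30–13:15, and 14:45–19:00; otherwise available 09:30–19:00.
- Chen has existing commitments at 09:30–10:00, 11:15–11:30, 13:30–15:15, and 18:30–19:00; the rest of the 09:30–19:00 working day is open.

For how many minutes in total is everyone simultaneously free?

Noor free within 09:30–19:00: 10:00–13:00, 16:00–18:45.
Jun free within 09:30–19:00: 10:00–10:15, 11:00–11:30, 13:15–14:45.
Chen free within 09:30–19:00: 10:00–11:15, 11:30–13:30, 15:15–18:30.
Noor ∩ Jun: 10:00–10:15, 11:00–11:30.
Noor ∩ Jun ∩ Chen: 10:00–10:15, 11:00–11:15.
Total common minutes: 15 + 15 = 30.

30 minutes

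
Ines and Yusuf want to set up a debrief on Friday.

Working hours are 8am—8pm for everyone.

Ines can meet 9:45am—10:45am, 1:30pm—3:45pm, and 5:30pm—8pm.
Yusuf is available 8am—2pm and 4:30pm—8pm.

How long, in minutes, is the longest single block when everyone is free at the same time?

150 minutes

Ines ∩ Yusuf: 09:45–10:45, 13:30–14:00, 17:30–20:00.
Common window lengths: 60, 30, 150 min; longest is 150.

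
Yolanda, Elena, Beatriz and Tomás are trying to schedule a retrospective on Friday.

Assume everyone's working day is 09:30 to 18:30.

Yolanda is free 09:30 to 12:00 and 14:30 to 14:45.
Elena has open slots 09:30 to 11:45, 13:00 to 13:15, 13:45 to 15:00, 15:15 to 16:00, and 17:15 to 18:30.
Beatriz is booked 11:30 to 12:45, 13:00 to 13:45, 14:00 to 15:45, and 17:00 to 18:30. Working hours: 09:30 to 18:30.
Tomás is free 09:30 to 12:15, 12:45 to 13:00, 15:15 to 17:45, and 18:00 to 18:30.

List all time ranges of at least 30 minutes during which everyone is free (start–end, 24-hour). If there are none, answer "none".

09:30–11:30

Beatriz free within 09:30–18:30: 09:30–11:30, 12:45–13:00, 13:45–14:00, 15:45–17:00.
Yolanda ∩ Elena: 09:30–11:45, 14:30–14:45.
Yolanda ∩ Elena ∩ Beatriz: 09:30–11:30.
Yolanda ∩ Elena ∩ Beatriz ∩ Tomás: 09:30–11:30.
Windows ≥ 30 min: 09:30–11:30.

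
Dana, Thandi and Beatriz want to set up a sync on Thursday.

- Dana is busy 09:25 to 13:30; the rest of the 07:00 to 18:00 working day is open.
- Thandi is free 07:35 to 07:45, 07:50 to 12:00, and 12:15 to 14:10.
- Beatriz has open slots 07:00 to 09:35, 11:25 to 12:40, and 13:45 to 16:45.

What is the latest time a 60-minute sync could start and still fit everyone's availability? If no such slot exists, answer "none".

Dana free within 07:00–18:00: 07:00–09:25, 13:30–18:00.
Dana ∩ Thandi: 07:35–07:45, 07:50–09:25, 13:30–14:10.
Dana ∩ Thandi ∩ Beatriz: 07:35–07:45, 07:50–09:25, 13:45–14:10.
Windows ≥ 60 min: 07:50–09:25.
Latest start in the last window 07:50–09:25 is 09:25 − 60 min = 08:25.

08:25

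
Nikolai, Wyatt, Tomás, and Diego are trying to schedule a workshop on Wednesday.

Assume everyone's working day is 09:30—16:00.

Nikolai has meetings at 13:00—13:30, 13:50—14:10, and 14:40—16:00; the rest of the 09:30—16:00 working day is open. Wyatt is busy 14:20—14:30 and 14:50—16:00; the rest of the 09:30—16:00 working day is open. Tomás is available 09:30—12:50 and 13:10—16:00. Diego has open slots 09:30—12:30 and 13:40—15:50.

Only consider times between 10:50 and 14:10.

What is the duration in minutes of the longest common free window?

100 minutes

Nikolai free within 09:30–16:00: 09:30–13:00, 13:30–13:50, 14:10–14:40.
Wyatt free within 09:30–16:00: 09:30–14:20, 14:30–14:50.
Nikolai ∩ Wyatt: 09:30–13:00, 13:30–13:50, 14:10–14:20, 14:30–14:40.
Nikolai ∩ Wyatt ∩ Tomás: 09:30–12:50, 13:30–13:50, 14:10–14:20, 14:30–14:40.
Nikolai ∩ Wyatt ∩ Tomás ∩ Diego: 09:30–12:30, 13:40–13:50, 14:10–14:20, 14:30–14:40.
Restricted to 10:50–14:10: 10:50–12:30, 13:40–13:50.
Common window lengths: 100, 10 min; longest is 100.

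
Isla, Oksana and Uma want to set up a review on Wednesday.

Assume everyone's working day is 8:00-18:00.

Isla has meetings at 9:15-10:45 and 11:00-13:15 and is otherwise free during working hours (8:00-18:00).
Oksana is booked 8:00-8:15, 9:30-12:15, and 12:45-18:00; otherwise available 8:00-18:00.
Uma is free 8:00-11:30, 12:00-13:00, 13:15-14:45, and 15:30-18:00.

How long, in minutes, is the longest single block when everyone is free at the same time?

60 minutes

Isla free within 08:00–18:00: 08:00–09:15, 10:45–11:00, 13:15–18:00.
Oksana free within 08:00–18:00: 08:15–09:30, 12:15–12:45.
Isla ∩ Oksana: 08:15–09:15.
Isla ∩ Oksana ∩ Uma: 08:15–09:15.
Single common window of 60 minutes.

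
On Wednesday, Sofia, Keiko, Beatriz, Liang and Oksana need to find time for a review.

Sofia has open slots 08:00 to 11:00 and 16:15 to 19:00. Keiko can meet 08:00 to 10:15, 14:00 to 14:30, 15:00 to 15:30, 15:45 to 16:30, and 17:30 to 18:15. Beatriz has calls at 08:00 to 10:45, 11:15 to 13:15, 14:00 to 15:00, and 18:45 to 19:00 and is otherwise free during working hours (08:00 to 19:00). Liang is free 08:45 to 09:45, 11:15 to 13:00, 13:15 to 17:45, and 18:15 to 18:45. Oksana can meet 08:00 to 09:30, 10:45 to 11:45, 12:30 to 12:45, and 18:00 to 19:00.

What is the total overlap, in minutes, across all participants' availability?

0 minutes

Beatriz free within 08:00–19:00: 10:45–11:15, 13:15–14:00, 15:00–18:45.
Sofia ∩ Keiko: 08:00–10:15, 16:15–16:30, 17:30–18:15.
Sofia ∩ Keiko ∩ Beatriz: 16:15–16:30, 17:30–18:15.
Sofia ∩ Keiko ∩ Beatriz ∩ Liang: 16:15–16:30, 17:30–17:45.
Sofia ∩ Keiko ∩ Beatriz ∩ Liang ∩ Oksana: (none).
Total common minutes: 0.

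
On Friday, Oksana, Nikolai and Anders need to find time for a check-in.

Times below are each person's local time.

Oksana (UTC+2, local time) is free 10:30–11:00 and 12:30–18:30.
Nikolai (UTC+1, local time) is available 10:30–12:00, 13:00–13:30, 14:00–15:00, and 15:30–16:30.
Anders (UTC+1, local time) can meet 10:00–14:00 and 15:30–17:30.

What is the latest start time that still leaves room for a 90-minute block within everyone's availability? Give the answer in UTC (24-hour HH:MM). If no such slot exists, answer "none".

none

Oksana → UTC: 08:30–09:00, 10:30–16:30.
Nikolai → UTC: 09:30–11:00, 12:00–12:30, 13:00–14:00, 14:30–15:30.
Anders → UTC: 09:00–13:00, 14:30–16:30.
Oksana ∩ Nikolai: 10:30–11:00, 12:00–12:30, 13:00–14:00, 14:30–15:30.
Oksana ∩ Nikolai ∩ Anders: 10:30–11:00, 12:00–12:30, 14:30–15:30.
Windows ≥ 90 min: (none).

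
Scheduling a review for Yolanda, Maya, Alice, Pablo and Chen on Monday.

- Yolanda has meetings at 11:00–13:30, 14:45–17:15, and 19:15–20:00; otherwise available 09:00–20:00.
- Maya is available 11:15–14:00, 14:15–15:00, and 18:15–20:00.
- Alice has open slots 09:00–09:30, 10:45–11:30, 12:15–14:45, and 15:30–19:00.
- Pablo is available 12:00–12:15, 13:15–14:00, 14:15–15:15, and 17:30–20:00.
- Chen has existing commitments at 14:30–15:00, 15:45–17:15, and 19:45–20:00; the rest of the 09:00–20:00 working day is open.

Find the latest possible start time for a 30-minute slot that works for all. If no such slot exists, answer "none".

Yolanda free within 09:00–20:00: 09:00–11:00, 13:30–14:45, 17:15–19:15.
Chen free within 09:00–20:00: 09:00–14:30, 15:00–15:45, 17:15–19:45.
Yolanda ∩ Maya: 13:30–14:00, 14:15–14:45, 18:15–19:15.
Yolanda ∩ Maya ∩ Alice: 13:30–14:00, 14:15–14:45, 18:15–19:00.
Yolanda ∩ Maya ∩ Alice ∩ Pablo: 13:30–14:00, 14:15–14:45, 18:15–19:00.
Yolanda ∩ Maya ∩ Alice ∩ Pablo ∩ Chen: 13:30–14:00, 14:15–14:30, 18:15–19:00.
Windows ≥ 30 min: 13:30–14:00, 18:15–19:00.
Latest start in the last window 18:15–19:00 is 19:00 − 30 min = 18:30.

18:30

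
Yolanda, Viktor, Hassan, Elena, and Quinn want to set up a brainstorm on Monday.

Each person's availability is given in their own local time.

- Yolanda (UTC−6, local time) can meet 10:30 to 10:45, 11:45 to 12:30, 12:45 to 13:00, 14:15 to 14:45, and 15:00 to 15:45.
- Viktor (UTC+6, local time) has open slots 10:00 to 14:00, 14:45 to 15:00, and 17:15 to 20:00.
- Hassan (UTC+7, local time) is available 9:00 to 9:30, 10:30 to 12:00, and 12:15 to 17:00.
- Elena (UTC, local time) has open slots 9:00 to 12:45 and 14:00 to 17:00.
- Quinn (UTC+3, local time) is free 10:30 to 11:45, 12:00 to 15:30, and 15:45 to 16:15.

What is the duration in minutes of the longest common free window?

Yolanda → UTC: 16:30–16:45, 17:45–18:30, 18:45–19:00, 20:15–20:45, 21:00–21:45.
Viktor → UTC: 04:00–08:00, 08:45–09:00, 11:15–14:00.
Hassan → UTC: 02:00–02:30, 03:30–05:00, 05:15–10:00.
Elena → UTC: 09:00–12:45, 14:00–17:00.
Quinn → UTC: 07:30–08:45, 09:00–12:30, 12:45–13:15.
Yolanda ∩ Viktor: (none).
Yolanda ∩ Viktor ∩ Hassan: (none).
Yolanda ∩ Viktor ∩ Hassan ∩ Elena: (none).
Yolanda ∩ Viktor ∩ Hassan ∩ Elena ∩ Quinn: (none).
No common window.

0 minutes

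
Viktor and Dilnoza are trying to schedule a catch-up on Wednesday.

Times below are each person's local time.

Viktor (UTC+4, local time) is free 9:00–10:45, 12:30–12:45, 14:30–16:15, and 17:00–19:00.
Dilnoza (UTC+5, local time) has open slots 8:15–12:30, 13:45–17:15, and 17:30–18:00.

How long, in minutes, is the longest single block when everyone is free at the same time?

105 minutes

Viktor → UTC: 05:00–06:45, 08:30–08:45, 10:30–12:15, 13:00–15:00.
Dilnoza → UTC: 03:15–07:30, 08:45–12:15, 12:30–13:00.
Viktor ∩ Dilnoza: 05:00–06:45, 10:30–12:15.
Common window lengths: 105, 105 min; longest is 105.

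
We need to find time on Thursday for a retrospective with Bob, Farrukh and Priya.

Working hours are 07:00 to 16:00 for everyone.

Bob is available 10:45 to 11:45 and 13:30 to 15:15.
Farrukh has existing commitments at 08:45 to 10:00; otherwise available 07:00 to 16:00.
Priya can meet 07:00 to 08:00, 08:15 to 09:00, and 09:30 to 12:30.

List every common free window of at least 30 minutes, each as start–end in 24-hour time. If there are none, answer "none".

10:45–11:45

Farrukh free within 07:00–16:00: 07:00–08:45, 10:00–16:00.
Bob ∩ Farrukh: 10:45–11:45, 13:30–15:15.
Bob ∩ Farrukh ∩ Priya: 10:45–11:45.
Windows ≥ 30 min: 10:45–11:45.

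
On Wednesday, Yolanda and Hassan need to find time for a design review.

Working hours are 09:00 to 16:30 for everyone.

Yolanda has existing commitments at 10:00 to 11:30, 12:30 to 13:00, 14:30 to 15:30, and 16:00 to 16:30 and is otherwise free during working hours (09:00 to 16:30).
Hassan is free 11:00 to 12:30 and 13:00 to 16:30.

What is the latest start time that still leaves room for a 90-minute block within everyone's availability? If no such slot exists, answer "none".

Yolanda free within 09:00–16:30: 09:00–10:00, 11:30–12:30, 13:00–14:30, 15:30–16:00.
Yolanda ∩ Hassan: 11:30–12:30, 13:00–14:30, 15:30–16:00.
Windows ≥ 90 min: 13:00–14:30.
Latest start in the last window 13:00–14:30 is 14:30 − 90 min = 13:00.

13:00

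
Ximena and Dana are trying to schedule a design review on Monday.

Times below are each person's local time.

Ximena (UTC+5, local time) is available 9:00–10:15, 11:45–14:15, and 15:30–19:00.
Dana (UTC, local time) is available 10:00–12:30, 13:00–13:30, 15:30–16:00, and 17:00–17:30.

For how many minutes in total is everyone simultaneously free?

Ximena → UTC: 04:00–05:15, 06:45–09:15, 10:30–14:00.
Dana → UTC: 10:00–12:30, 13:00–13:30, 15:30–16:00, 17:00–17:30.
Ximena ∩ Dana: 10:30–12:30, 13:00–13:30.
Total common minutes: 120 + 30 = 150.

150 minutes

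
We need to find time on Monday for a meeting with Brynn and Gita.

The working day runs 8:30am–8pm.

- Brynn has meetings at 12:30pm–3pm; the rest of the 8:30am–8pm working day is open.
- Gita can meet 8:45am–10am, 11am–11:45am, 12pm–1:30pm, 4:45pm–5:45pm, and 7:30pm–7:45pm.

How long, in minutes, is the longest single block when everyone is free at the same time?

Brynn free within 08:30–20:00: 08:30–12:30, 15:00–20:00.
Brynn ∩ Gita: 08:45–10:00, 11:00–11:45, 12:00–12:30, 16:45–17:45, 19:30–19:45.
Common window lengths: 75, 45, 30, 60, 15 min; longest is 75.

75 minutes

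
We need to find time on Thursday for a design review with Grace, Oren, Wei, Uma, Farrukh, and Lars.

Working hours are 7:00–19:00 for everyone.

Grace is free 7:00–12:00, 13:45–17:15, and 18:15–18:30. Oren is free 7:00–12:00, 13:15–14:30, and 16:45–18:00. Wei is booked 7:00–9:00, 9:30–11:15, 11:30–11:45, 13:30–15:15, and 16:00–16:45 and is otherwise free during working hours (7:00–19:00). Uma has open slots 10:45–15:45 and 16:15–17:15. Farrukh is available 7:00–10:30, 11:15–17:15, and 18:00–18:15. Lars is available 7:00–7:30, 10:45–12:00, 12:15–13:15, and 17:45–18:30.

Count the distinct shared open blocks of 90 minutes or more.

Wei free within 07:00–19:00: 09:00–09:30, 11:15–11:30, 11:45–13:30, 15:15–16:00, 16:45–19:00.
Grace ∩ Oren: 07:00–12:00, 13:45–14:30, 16:45–17:15.
Grace ∩ Oren ∩ Wei: 09:00–09:30, 11:15–11:30, 11:45–12:00, 16:45–17:15.
Grace ∩ Oren ∩ Wei ∩ Uma: 11:15–11:30, 11:45–12:00, 16:45–17:15.
Grace ∩ Oren ∩ Wei ∩ Uma ∩ Farrukh: 11:15–11:30, 11:45–12:00, 16:45–17:15.
Grace ∩ Oren ∩ Wei ∩ Uma ∩ Farrukh ∩ Lars: 11:15–11:30, 11:45–12:00.
Windows ≥ 90 min: (none).
That's 0 windows.

0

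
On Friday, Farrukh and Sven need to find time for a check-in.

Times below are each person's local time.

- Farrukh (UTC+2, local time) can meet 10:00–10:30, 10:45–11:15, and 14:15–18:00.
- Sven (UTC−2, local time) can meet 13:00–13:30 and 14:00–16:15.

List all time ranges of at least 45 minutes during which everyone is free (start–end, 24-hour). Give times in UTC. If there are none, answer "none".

none

Farrukh → UTC: 08:00–08:30, 08:45–09:15, 12:15–16:00.
Sven → UTC: 15:00–15:30, 16:00–18:15.
Farrukh ∩ Sven: 15:00–15:30.
Windows ≥ 45 min: (none).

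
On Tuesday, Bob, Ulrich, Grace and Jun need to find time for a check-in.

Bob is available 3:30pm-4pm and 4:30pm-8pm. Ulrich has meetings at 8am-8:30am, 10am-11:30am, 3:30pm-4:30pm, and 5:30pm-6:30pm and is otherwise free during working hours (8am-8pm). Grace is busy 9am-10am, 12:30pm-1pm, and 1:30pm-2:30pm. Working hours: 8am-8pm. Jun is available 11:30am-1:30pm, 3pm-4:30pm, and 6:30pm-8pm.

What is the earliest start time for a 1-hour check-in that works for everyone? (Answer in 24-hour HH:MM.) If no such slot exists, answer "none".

18:30

Ulrich free within 08:00–20:00: 08:30–10:00, 11:30–15:30, 16:30–17:30, 18:30–20:00.
Grace free within 08:00–20:00: 08:00–09:00, 10:00–12:30, 13:00–13:30, 14:30–20:00.
Bob ∩ Ulrich: 16:30–17:30, 18:30–20:00.
Bob ∩ Ulrich ∩ Grace: 16:30–17:30, 18:30–20:00.
Bob ∩ Ulrich ∩ Grace ∩ Jun: 18:30–20:00.
Windows ≥ 60 min: 18:30–20:00.
Earliest such window starts at 18:30.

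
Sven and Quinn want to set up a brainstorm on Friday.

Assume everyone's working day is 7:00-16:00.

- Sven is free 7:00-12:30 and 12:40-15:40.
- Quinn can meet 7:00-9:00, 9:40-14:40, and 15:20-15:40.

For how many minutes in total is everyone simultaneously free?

430 minutes

Sven ∩ Quinn: 07:00–09:00, 09:40–12:30, 12:40–14:40, 15:20–15:40.
Total common minutes: 120 + 170 + 120 + 20 = 430.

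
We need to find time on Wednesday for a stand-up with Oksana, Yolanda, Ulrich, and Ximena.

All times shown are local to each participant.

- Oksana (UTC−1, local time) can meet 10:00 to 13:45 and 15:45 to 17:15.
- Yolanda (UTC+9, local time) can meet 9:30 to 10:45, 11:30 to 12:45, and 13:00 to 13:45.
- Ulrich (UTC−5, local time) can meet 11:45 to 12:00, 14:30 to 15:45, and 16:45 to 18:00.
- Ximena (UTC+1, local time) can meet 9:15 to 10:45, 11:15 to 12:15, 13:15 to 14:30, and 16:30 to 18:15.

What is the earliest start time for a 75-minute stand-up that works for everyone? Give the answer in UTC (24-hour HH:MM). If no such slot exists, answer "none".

none

Oksana → UTC: 11:00–14:45, 16:45–18:15.
Yolanda → UTC: 00:30–01:45, 02:30–03:45, 04:00–04:45.
Ulrich → UTC: 16:45–17:00, 19:30–20:45, 21:45–23:00.
Ximena → UTC: 08:15–09:45, 10:15–11:15, 12:15–13:30, 15:30–17:15.
Oksana ∩ Yolanda: (none).
Oksana ∩ Yolanda ∩ Ulrich: (none).
Oksana ∩ Yolanda ∩ Ulrich ∩ Ximena: (none).
Windows ≥ 75 min: (none).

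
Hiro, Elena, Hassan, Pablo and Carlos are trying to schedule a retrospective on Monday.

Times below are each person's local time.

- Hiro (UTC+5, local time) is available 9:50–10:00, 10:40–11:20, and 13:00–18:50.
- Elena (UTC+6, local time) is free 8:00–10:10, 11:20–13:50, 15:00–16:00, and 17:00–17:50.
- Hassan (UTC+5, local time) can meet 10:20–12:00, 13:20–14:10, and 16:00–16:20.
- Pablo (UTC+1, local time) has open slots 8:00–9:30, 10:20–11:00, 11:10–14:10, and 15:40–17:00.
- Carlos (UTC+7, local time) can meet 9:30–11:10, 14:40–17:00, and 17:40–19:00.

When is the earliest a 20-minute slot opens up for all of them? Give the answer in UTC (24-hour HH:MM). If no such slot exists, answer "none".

11:00

Hiro → UTC: 04:50–05:00, 05:40–06:20, 08:00–13:50.
Elena → UTC: 02:00–04:10, 05:20–07:50, 09:00–10:00, 11:00–11:50.
Hassan → UTC: 05:20–07:00, 08:20–09:10, 11:00–11:20.
Pablo → UTC: 07:00–08:30, 09:20–10:00, 10:10–13:10, 14:40–16:00.
Carlos → UTC: 02:30–04:10, 07:40–10:00, 10:40–12:00.
Hiro ∩ Elena: 05:40–06:20, 09:00–10:00, 11:00–11:50.
Hiro ∩ Elena ∩ Hassan: 05:40–06:20, 09:00–09:10, 11:00–11:20.
Hiro ∩ Elena ∩ Hassan ∩ Pablo: 11:00–11:20.
Hiro ∩ Elena ∩ Hassan ∩ Pablo ∩ Carlos: 11:00–11:20.
Windows ≥ 20 min: 11:00–11:20.
Earliest such window starts at 11:00.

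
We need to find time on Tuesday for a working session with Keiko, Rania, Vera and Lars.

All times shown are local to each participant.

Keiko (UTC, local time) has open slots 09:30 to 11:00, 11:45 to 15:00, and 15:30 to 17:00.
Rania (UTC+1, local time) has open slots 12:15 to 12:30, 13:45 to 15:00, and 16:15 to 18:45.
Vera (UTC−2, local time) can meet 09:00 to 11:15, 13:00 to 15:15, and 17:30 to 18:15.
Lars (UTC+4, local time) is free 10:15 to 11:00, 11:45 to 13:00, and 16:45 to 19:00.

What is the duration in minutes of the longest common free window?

Keiko → UTC: 09:30–11:00, 11:45–15:00, 15:30–17:00.
Rania → UTC: 11:15–11:30, 12:45–14:00, 15:15–17:45.
Vera → UTC: 11:00–13:15, 15:00–17:15, 19:30–20:15.
Lars → UTC: 06:15–07:00, 07:45–09:00, 12:45–15:00.
Keiko ∩ Rania: 12:45–14:00, 15:30–17:00.
Keiko ∩ Rania ∩ Vera: 12:45–13:15, 15:30–17:00.
Keiko ∩ Rania ∩ Vera ∩ Lars: 12:45–13:15.
Single common window of 30 minutes.

30 minutes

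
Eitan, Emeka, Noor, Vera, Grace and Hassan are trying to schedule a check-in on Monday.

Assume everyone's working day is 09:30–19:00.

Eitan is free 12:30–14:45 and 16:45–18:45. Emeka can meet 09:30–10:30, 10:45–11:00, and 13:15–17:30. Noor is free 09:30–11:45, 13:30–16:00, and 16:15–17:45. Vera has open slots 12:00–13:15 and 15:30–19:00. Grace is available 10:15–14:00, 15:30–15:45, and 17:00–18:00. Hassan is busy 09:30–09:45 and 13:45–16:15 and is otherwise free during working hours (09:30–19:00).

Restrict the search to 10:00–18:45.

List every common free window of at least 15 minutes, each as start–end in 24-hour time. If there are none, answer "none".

Hassan free within 09:30–19:00: 09:45–13:45, 16:15–19:00.
Eitan ∩ Emeka: 13:15–14:45, 16:45–17:30.
Eitan ∩ Emeka ∩ Noor: 13:30–14:45, 16:45–17:30.
Eitan ∩ Emeka ∩ Noor ∩ Vera: 16:45–17:30.
Eitan ∩ Emeka ∩ Noor ∩ Vera ∩ Grace: 17:00–17:30.
Eitan ∩ Emeka ∩ Noor ∩ Vera ∩ Grace ∩ Hassan: 17:00–17:30.
Restricted to 10:00–18:45: 17:00–17:30.
Windows ≥ 15 min: 17:00–17:30.

17:00–17:30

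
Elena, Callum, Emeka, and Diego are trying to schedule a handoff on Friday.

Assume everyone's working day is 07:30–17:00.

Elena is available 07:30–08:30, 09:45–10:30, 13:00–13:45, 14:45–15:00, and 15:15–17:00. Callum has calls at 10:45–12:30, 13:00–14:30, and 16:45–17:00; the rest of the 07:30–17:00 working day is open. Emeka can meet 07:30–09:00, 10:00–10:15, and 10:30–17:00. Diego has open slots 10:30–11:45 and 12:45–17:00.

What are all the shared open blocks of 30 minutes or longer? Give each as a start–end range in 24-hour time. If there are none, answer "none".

Callum free within 07:30–17:00: 07:30–10:45, 12:30–13:00, 14:30–16:45.
Elena ∩ Callum: 07:30–08:30, 09:45–10:30, 14:45–15:00, 15:15–16:45.
Elena ∩ Callum ∩ Emeka: 07:30–08:30, 10:00–10:15, 14:45–15:00, 15:15–16:45.
Elena ∩ Callum ∩ Emeka ∩ Diego: 14:45–15:00, 15:15–16:45.
Windows ≥ 30 min: 15:15–16:45.

15:15–16:45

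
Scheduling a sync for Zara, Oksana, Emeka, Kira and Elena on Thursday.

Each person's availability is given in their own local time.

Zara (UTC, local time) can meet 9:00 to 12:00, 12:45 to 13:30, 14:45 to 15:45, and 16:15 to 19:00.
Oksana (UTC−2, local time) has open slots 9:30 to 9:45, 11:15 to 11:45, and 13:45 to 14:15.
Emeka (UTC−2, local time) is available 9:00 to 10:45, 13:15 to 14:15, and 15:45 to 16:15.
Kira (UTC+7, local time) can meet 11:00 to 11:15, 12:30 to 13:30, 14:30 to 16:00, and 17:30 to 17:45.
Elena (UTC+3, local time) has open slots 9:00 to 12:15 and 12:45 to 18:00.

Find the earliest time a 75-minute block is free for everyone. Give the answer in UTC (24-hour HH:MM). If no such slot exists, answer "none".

none

Zara → UTC: 09:00–12:00, 12:45–13:30, 14:45–15:45, 16:15–19:00.
Oksana → UTC: 11:30–11:45, 13:15–13:45, 15:45–16:15.
Emeka → UTC: 11:00–12:45, 15:15–16:15, 17:45–18:15.
Kira → UTC: 04:00–04:15, 05:30–06:30, 07:30–09:00, 10:30–10:45.
Elena → UTC: 06:00–09:15, 09:45–15:00.
Zara ∩ Oksana: 11:30–11:45, 13:15–13:30.
Zara ∩ Oksana ∩ Emeka: 11:30–11:45.
Zara ∩ Oksana ∩ Emeka ∩ Kira: (none).
Zara ∩ Oksana ∩ Emeka ∩ Kira ∩ Elena: (none).
Windows ≥ 75 min: (none).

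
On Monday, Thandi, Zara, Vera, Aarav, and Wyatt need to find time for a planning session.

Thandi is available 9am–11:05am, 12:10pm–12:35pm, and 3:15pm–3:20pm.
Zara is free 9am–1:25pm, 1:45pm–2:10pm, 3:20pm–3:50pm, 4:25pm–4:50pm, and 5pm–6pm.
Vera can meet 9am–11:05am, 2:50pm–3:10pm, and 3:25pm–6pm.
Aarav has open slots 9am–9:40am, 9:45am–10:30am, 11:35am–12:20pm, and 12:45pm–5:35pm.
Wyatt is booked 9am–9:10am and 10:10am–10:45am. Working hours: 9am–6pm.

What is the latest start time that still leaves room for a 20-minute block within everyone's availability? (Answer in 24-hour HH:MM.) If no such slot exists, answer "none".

09:50

Wyatt free within 09:00–18:00: 09:10–10:10, 10:45–18:00.
Thandi ∩ Zara: 09:00–11:05, 12:10–12:35.
Thandi ∩ Zara ∩ Vera: 09:00–11:05.
Thandi ∩ Zara ∩ Vera ∩ Aarav: 09:00–09:40, 09:45–10:30.
Thandi ∩ Zara ∩ Vera ∩ Aarav ∩ Wyatt: 09:10–09:40, 09:45–10:10.
Windows ≥ 20 min: 09:10–09:40, 09:45–10:10.
Latest start in the last window 09:45–10:10 is 10:10 − 20 min = 09:50.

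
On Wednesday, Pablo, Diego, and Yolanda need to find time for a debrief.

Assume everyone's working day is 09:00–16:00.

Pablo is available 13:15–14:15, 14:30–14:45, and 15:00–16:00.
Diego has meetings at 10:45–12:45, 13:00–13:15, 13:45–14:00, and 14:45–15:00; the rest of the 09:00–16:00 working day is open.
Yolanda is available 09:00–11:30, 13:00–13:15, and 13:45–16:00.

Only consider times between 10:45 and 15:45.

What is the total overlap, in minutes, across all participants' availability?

Diego free within 09:00–16:00: 09:00–10:45, 12:45–13:00, 13:15–13:45, 14:00–14:45, 15:00–16:00.
Pablo ∩ Diego: 13:15–13:45, 14:00–14:15, 14:30–14:45, 15:00–16:00.
Pablo ∩ Diego ∩ Yolanda: 14:00–14:15, 14:30–14:45, 15:00–16:00.
Restricted to 10:45–15:45: 14:00–14:15, 14:30–14:45, 15:00–15:45.
Total common minutes: 15 + 15 + 45 = 75.

75 minutes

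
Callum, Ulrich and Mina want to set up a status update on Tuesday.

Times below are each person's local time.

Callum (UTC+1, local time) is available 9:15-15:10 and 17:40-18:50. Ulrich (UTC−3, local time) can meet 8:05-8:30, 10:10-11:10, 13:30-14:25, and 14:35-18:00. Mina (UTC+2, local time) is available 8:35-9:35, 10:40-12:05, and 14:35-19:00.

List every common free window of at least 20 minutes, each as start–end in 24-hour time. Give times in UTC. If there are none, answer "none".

Callum → UTC: 08:15–14:10, 16:40–17:50.
Ulrich → UTC: 11:05–11:30, 13:10–14:10, 16:30–17:25, 17:35–21:00.
Mina → UTC: 06:35–07:35, 08:40–10:05, 12:35–17:00.
Callum ∩ Ulrich: 11:05–11:30, 13:10–14:10, 16:40–17:25, 17:35–17:50.
Callum ∩ Ulrich ∩ Mina: 13:10–14:10, 16:40–17:00.
Windows ≥ 20 min: 13:10–14:10, 16:40–17:00.

13:10–14:10, 16:40–17:00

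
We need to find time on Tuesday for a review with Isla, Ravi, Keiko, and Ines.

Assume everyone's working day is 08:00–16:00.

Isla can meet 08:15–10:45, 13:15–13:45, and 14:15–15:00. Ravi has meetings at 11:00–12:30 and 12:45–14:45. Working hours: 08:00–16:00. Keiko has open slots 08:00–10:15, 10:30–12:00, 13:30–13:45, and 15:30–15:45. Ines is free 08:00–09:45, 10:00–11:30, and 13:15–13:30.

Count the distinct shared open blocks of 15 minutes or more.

3

Ravi free within 08:00–16:00: 08:00–11:00, 12:30–12:45, 14:45–16:00.
Isla ∩ Ravi: 08:15–10:45, 14:45–15:00.
Isla ∩ Ravi ∩ Keiko: 08:15–10:15, 10:30–10:45.
Isla ∩ Ravi ∩ Keiko ∩ Ines: 08:15–09:45, 10:00–10:15, 10:30–10:45.
Windows ≥ 15 min: 08:15–09:45, 10:00–10:15, 10:30–10:45.
That's 3 windows.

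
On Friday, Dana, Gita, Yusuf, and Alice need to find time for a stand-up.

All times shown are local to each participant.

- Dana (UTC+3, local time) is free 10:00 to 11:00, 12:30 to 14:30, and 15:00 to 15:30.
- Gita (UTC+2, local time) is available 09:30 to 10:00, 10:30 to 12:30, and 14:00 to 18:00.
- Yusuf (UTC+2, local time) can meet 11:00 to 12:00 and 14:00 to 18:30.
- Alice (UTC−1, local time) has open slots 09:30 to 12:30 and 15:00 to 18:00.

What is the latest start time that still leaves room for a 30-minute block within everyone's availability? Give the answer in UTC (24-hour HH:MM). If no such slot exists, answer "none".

Dana → UTC: 07:00–08:00, 09:30–11:30, 12:00–12:30.
Gita → UTC: 07:30–08:00, 08:30–10:30, 12:00–16:00.
Yusuf → UTC: 09:00–10:00, 12:00–16:30.
Alice → UTC: 10:30–13:30, 16:00–19:00.
Dana ∩ Gita: 07:30–08:00, 09:30–10:30, 12:00–12:30.
Dana ∩ Gita ∩ Yusuf: 09:30–10:00, 12:00–12:30.
Dana ∩ Gita ∩ Yusuf ∩ Alice: 12:00–12:30.
Windows ≥ 30 min: 12:00–12:30.
Latest start in the last window 12:00–12:30 is 12:30 − 30 min = 12:00.

12:00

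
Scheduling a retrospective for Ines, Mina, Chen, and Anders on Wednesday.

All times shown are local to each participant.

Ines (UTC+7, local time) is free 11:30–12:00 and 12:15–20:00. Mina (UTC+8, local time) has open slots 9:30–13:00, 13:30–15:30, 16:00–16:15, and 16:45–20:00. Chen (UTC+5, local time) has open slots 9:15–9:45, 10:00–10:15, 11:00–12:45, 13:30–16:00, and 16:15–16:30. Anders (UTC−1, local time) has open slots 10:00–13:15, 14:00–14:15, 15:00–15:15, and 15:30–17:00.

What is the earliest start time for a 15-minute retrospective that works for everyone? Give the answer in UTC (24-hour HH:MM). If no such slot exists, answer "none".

11:15

Ines → UTC: 04:30–05:00, 05:15–13:00.
Mina → UTC: 01:30–05:00, 05:30–07:30, 08:00–08:15, 08:45–12:00.
Chen → UTC: 04:15–04:45, 05:00–05:15, 06:00–07:45, 08:30–11:00, 11:15–11:30.
Anders → UTC: 11:00–14:15, 15:00–15:15, 16:00–16:15, 16:30–18:00.
Ines ∩ Mina: 04:30–05:00, 05:30–07:30, 08:00–08:15, 08:45–12:00.
Ines ∩ Mina ∩ Chen: 04:30–04:45, 06:00–07:30, 08:45–11:00, 11:15–11:30.
Ines ∩ Mina ∩ Chen ∩ Anders: 11:15–11:30.
Windows ≥ 15 min: 11:15–11:30.
Earliest such window starts at 11:15.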